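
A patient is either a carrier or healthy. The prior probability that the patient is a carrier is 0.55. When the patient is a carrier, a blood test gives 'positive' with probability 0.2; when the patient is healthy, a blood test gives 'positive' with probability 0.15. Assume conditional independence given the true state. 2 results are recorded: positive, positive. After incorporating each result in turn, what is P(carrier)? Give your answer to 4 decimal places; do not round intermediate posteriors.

0.6848

After 'positive': P(carrier) = 0.2·0.5500 / (0.2·0.5500 + 0.15·0.4500) ≈ 0.6197
After 'positive': P(carrier) = 0.2·0.6197 / (0.2·0.6197 + 0.15·0.3803) ≈ 0.6848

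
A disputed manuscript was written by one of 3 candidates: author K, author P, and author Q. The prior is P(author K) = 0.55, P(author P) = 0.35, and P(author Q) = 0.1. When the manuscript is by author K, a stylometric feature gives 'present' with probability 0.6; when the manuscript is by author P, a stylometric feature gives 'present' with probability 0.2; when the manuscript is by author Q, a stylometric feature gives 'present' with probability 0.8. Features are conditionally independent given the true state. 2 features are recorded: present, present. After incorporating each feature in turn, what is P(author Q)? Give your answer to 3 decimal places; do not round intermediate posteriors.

Each posterior becomes the prior for the next update.
After 'present': normaliser = 0.6·0.5500 + 0.2·0.3500 + 0.8·0.1000; P(author K) ≈ 0.6875, P(author P) ≈ 0.1458, P(author Q) ≈ 0.1667
After 'present': normaliser = 0.6·0.6875 + 0.2·0.1458 + 0.8·0.1667; P(author K) ≈ 0.7174, P(author P) ≈ 0.0507, P(author Q) ≈ 0.2319

0.232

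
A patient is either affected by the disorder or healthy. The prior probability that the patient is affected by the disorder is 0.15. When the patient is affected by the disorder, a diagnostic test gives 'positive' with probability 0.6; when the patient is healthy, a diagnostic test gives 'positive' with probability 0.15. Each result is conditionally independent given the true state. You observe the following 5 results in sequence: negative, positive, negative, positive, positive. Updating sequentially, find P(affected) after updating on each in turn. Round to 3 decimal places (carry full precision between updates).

Each posterior becomes the prior for the next update.
After 'negative': P(affected) = 0.4·0.1500 / (0.4·0.1500 + 0.85·0.8500) ≈ 0.0767
After 'positive': P(affected) = 0.6·0.0767 / (0.6·0.0767 + 0.15·0.9233) ≈ 0.2494
After 'negative': P(affected) = 0.4·0.2494 / (0.4·0.2494 + 0.85·0.7506) ≈ 0.1352
After 'positive': P(affected) = 0.6·0.1352 / (0.6·0.1352 + 0.15·0.8648) ≈ 0.3847
After 'positive': P(affected) = 0.6·0.3847 / (0.6·0.3847 + 0.15·0.6153) ≈ 0.7144

0.714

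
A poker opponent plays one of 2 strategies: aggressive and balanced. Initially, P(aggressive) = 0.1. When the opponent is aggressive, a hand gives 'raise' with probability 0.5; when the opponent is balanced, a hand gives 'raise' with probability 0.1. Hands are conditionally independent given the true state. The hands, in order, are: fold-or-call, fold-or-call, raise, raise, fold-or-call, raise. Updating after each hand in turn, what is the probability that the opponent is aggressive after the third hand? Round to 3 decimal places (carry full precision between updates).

0.146

After 'fold-or-call': P(aggressive) = 0.5·0.1000 / (0.5·0.1000 + 0.9·0.9000) ≈ 0.0581
After 'fold-or-call': P(aggressive) = 0.5·0.0581 / (0.5·0.0581 + 0.9·0.9419) ≈ 0.0332
After 'raise': P(aggressive) = 0.5·0.0332 / (0.5·0.0332 + 0.1·0.9668) ≈ 0.1464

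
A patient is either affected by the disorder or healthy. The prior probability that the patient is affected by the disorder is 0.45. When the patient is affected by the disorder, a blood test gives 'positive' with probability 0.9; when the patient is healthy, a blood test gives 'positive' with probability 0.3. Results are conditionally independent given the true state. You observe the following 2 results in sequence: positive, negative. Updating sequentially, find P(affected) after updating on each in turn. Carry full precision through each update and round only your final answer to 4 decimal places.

0.2596

Apply Bayes' rule sequentially, carrying P(affected) forward.
After 'positive': P(affected) = 0.9·0.4500 / (0.9·0.4500 + 0.3·0.5500) ≈ 0.7105
After 'negative': P(affected) = 0.1·0.7105 / (0.1·0.7105 + 0.7·0.2895) ≈ 0.2596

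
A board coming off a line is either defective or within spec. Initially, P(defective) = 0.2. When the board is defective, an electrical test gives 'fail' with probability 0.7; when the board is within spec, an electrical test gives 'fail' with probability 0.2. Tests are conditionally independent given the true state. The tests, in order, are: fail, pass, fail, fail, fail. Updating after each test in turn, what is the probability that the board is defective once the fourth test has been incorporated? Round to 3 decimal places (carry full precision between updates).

After 'fail': P(defective) = 0.7·0.2000 / (0.7·0.2000 + 0.2·0.8000) ≈ 0.4667
After 'pass': P(defective) = 0.3·0.4667 / (0.3·0.4667 + 0.8·0.5333) ≈ 0.2471
After 'fail': P(defective) = 0.7·0.2471 / (0.7·0.2471 + 0.2·0.7529) ≈ 0.5345
After 'fail': P(defective) = 0.7·0.5345 / (0.7·0.5345 + 0.2·0.4655) ≈ 0.8008

0.801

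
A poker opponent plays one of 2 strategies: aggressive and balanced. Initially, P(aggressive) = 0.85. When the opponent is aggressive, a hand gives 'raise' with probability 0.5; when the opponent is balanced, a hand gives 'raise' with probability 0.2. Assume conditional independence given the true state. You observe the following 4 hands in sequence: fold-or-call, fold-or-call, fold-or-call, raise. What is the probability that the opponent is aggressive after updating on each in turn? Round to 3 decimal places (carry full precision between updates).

After 'fold-or-call': P(aggressive) = 0.5·0.8500 / (0.5·0.8500 + 0.8·0.1500) ≈ 0.7798
After 'fold-or-call': P(aggressive) = 0.5·0.7798 / (0.5·0.7798 + 0.8·0.2202) ≈ 0.6888
After 'fold-or-call': P(aggressive) = 0.5·0.6888 / (0.5·0.6888 + 0.8·0.3112) ≈ 0.5804
After 'raise': P(aggressive) = 0.5·0.5804 / (0.5·0.5804 + 0.2·0.4196) ≈ 0.7757

0.776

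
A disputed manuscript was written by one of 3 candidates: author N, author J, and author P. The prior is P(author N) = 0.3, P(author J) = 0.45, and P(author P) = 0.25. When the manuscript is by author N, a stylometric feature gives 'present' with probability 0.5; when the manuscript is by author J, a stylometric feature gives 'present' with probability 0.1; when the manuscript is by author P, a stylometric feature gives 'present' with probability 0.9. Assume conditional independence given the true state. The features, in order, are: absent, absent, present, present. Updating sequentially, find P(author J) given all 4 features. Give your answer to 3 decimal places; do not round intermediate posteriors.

After 'absent': normaliser = 0.5·0.3000 + 0.9·0.4500 + 0.1·0.2500; P(author N) ≈ 0.2586, P(author J) ≈ 0.6983, P(author P) ≈ 0.0431
After 'absent': normaliser = 0.5·0.2586 + 0.9·0.6983 + 0.1·0.0431; P(author N) ≈ 0.1697, P(author J) ≈ 0.8247, P(author P) ≈ 0.0057
After 'present': normaliser = 0.5·0.1697 + 0.1·0.8247 + 0.9·0.0057; P(author N) ≈ 0.4921, P(author J) ≈ 0.4783, P(author P) ≈ 0.0295
After 'present': normaliser = 0.5·0.4921 + 0.1·0.4783 + 0.9·0.0295; P(author N) ≈ 0.7678, P(author J) ≈ 0.1493, P(author P) ≈ 0.0829

0.149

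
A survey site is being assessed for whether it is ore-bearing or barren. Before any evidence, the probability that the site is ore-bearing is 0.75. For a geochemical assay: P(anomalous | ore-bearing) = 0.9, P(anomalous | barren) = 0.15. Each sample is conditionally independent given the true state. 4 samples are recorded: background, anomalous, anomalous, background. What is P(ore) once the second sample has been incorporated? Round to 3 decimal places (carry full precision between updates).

0.679

After 'background': P(ore) = 0.1·0.7500 / (0.1·0.7500 + 0.85·0.2500) ≈ 0.2609
After 'anomalous': P(ore) = 0.9·0.2609 / (0.9·0.2609 + 0.15·0.7391) ≈ 0.6792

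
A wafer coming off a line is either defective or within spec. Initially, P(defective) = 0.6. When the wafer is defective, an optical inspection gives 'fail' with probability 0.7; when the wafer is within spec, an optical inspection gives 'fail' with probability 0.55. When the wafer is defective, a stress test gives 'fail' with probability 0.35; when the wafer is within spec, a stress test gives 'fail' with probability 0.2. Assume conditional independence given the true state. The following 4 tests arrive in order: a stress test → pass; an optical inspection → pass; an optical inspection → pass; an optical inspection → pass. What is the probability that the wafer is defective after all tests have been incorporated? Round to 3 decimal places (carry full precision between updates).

After a stress test='pass': P(defective) = 0.65·0.6000 / (0.65·0.6000 + 0.8·0.4000) ≈ 0.5493
After an optical inspection='pass': P(defective) = 0.3·0.5493 / (0.3·0.5493 + 0.45·0.4507) ≈ 0.4483
After an optical inspection='pass': P(defective) = 0.3·0.4483 / (0.3·0.4483 + 0.45·0.5517) ≈ 0.3514
After an optical inspection='pass': P(defective) = 0.3·0.3514 / (0.3·0.3514 + 0.45·0.6486) ≈ 0.2653

0.265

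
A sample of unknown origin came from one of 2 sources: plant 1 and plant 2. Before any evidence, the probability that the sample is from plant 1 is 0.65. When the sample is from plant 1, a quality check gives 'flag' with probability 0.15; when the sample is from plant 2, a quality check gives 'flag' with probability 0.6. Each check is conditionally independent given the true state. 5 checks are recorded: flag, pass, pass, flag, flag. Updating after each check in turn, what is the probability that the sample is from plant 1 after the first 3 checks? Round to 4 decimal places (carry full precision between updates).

Each posterior becomes the prior for the next update.
After 'flag': P(plant 1) = 0.15·0.6500 / (0.15·0.6500 + 0.6·0.3500) ≈ 0.3171
After 'pass': P(plant 1) = 0.85·0.3171 / (0.85·0.3171 + 0.4·0.6829) ≈ 0.4966
After 'pass': P(plant 1) = 0.85·0.4966 / (0.85·0.4966 + 0.4·0.5034) ≈ 0.6771

0.6771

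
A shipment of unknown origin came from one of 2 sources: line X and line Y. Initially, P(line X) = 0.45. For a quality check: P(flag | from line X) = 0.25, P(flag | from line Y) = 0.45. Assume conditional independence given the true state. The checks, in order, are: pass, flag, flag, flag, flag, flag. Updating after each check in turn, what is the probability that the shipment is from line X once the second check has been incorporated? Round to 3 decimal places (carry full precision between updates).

Each posterior becomes the prior for the next update.
After 'pass': P(line X) = 0.75·0.4500 / (0.75·0.4500 + 0.55·0.5500) ≈ 0.5273
After 'flag': P(line X) = 0.25·0.5273 / (0.25·0.5273 + 0.45·0.4727) ≈ 0.3827

0.383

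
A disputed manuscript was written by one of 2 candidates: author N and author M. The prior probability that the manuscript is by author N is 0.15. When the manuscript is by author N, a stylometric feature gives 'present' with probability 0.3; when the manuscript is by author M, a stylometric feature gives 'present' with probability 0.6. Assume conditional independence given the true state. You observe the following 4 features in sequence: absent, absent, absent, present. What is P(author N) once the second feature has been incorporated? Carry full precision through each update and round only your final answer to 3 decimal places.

After 'absent': P(author N) = 0.7·0.1500 / (0.7·0.1500 + 0.4·0.8500) ≈ 0.2360
After 'absent': P(author N) = 0.7·0.2360 / (0.7·0.2360 + 0.4·0.7640) ≈ 0.3508

0.351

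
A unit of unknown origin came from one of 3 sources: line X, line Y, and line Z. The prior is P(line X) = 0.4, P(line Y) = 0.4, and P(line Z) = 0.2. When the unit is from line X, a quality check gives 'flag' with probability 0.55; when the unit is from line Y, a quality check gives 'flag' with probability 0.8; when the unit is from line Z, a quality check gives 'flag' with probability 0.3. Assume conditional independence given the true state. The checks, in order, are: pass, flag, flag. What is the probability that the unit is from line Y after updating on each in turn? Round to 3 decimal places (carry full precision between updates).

0.433

After 'pass': normaliser = 0.45·0.4000 + 0.2·0.4000 + 0.7·0.2000; P(line X) ≈ 0.4500, P(line Y) ≈ 0.2000, P(line Z) ≈ 0.3500
After 'flag': normaliser = 0.55·0.4500 + 0.8·0.2000 + 0.3·0.3500; P(line X) ≈ 0.4829, P(line Y) ≈ 0.3122, P(line Z) ≈ 0.2049
After 'flag': normaliser = 0.55·0.4829 + 0.8·0.3122 + 0.3·0.2049; P(line X) ≈ 0.4605, P(line Y) ≈ 0.4330, P(line Z) ≈ 0.1066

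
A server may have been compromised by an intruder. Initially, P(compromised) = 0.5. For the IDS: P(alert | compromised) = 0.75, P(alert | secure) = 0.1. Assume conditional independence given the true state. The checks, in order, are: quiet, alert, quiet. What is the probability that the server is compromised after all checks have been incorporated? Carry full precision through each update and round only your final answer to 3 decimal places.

0.367

After 'quiet': P(compromised) = 0.25·0.5000 / (0.25·0.5000 + 0.9·0.5000) ≈ 0.2174
After 'alert': P(compromised) = 0.75·0.2174 / (0.75·0.2174 + 0.1·0.7826) ≈ 0.6757
After 'quiet': P(compromised) = 0.25·0.6757 / (0.25·0.6757 + 0.9·0.3243) ≈ 0.3666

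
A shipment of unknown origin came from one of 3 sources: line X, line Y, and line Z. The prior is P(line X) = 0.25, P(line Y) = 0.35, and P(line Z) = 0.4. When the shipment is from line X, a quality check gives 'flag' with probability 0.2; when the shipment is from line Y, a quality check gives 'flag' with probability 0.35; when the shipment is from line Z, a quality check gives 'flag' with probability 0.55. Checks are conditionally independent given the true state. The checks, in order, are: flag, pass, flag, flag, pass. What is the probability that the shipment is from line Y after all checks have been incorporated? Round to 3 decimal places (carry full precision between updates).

After 'flag': normaliser = 0.2·0.2500 + 0.35·0.3500 + 0.55·0.4000; P(line X) ≈ 0.1274, P(line Y) ≈ 0.3121, P(line Z) ≈ 0.5605
After 'pass': normaliser = 0.8·0.1274 + 0.65·0.3121 + 0.45·0.5605; P(line X) ≈ 0.1830, P(line Y) ≈ 0.3642, P(line Z) ≈ 0.4528
After 'flag': normaliser = 0.2·0.1830 + 0.35·0.3642 + 0.55·0.4528; P(line X) ≈ 0.0886, P(line Y) ≈ 0.3086, P(line Z) ≈ 0.6029
After 'flag': normaliser = 0.2·0.0886 + 0.35·0.3086 + 0.55·0.6029; P(line X) ≈ 0.0387, P(line Y) ≈ 0.2362, P(line Z) ≈ 0.7251
After 'pass': normaliser = 0.8·0.0387 + 0.65·0.2362 + 0.45·0.7251; P(line X) ≈ 0.0607, P(line Y) ≈ 0.3005, P(line Z) ≈ 0.6388

0.301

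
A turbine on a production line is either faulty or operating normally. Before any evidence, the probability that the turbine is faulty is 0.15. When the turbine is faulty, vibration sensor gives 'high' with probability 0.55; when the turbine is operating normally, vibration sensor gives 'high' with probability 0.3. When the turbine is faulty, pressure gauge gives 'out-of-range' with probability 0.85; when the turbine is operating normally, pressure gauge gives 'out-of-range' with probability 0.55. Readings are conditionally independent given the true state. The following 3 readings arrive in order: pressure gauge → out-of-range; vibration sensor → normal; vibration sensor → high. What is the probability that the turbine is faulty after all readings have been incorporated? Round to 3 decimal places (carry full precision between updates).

After pressure gauge='out-of-range': P(faulty) = 0.85·0.1500 / (0.85·0.1500 + 0.55·0.8500) ≈ 0.2143
After vibration sensor='normal': P(faulty) = 0.45·0.2143 / (0.45·0.2143 + 0.7·0.7857) ≈ 0.1492
After vibration sensor='high': P(faulty) = 0.55·0.1492 / (0.55·0.1492 + 0.3·0.8508) ≈ 0.2432

0.243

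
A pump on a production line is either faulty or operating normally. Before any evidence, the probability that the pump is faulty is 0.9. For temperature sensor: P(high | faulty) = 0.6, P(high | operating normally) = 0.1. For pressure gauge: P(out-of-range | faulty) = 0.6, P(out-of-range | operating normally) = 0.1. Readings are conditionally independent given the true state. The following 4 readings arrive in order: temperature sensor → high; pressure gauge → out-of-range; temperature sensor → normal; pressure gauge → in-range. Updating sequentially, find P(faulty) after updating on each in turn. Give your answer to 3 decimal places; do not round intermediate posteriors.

0.985

After temperature sensor='high': P(faulty) = 0.6·0.9000 / (0.6·0.9000 + 0.1·0.1000) ≈ 0.9818
After pressure gauge='out-of-range': P(faulty) = 0.6·0.9818 / (0.6·0.9818 + 0.1·0.0182) ≈ 0.9969
After temperature sensor='normal': P(faulty) = 0.4·0.9969 / (0.4·0.9969 + 0.9·0.0031) ≈ 0.9931
After pressure gauge='in-range': P(faulty) = 0.4·0.9931 / (0.4·0.9931 + 0.9·0.0069) ≈ 0.9846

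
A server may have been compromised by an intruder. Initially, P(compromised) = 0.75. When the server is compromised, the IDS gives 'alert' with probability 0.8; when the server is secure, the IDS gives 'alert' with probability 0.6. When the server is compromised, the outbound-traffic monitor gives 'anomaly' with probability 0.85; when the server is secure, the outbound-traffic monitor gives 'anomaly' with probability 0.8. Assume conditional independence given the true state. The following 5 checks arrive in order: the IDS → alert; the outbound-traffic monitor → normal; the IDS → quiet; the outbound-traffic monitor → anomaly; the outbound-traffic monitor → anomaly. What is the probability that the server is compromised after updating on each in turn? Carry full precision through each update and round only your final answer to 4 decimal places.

0.6287

After the IDS='alert': P(compromised) = 0.8·0.7500 / (0.8·0.7500 + 0.6·0.2500) ≈ 0.8000
After the outbound-traffic monitor='normal': P(compromised) = 0.15·0.8000 / (0.15·0.8000 + 0.2·0.2000) ≈ 0.7500
After the IDS='quiet': P(compromised) = 0.2·0.7500 / (0.2·0.7500 + 0.4·0.2500) ≈ 0.6000
After the outbound-traffic monitor='anomaly': P(compromised) = 0.85·0.6000 / (0.85·0.6000 + 0.8·0.4000) ≈ 0.6145
After the outbound-traffic monitor='anomaly': P(compromised) = 0.85·0.6145 / (0.85·0.6145 + 0.8·0.3855) ≈ 0.6287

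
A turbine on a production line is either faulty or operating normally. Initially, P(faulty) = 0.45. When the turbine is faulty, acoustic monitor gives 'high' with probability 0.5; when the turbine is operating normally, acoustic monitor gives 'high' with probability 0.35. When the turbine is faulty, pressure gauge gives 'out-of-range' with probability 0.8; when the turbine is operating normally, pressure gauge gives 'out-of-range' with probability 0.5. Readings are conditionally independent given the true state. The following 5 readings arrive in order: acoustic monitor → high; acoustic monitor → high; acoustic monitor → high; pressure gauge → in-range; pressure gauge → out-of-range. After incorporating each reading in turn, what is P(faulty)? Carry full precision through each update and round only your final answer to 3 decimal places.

0.604

Apply Bayes' rule sequentially, carrying P(faulty) forward.
After acoustic monitor='high': P(faulty) = 0.5·0.4500 / (0.5·0.4500 + 0.35·0.5500) ≈ 0.5389
After acoustic monitor='high': P(faulty) = 0.5·0.5389 / (0.5·0.5389 + 0.35·0.4611) ≈ 0.6254
After acoustic monitor='high': P(faulty) = 0.5·0.6254 / (0.5·0.6254 + 0.35·0.3746) ≈ 0.7046
After pressure gauge='in-range': P(faulty) = 0.2·0.7046 / (0.2·0.7046 + 0.5·0.2954) ≈ 0.4883
After pressure gauge='out-of-range': P(faulty) = 0.8·0.4883 / (0.8·0.4883 + 0.5·0.5117) ≈ 0.6042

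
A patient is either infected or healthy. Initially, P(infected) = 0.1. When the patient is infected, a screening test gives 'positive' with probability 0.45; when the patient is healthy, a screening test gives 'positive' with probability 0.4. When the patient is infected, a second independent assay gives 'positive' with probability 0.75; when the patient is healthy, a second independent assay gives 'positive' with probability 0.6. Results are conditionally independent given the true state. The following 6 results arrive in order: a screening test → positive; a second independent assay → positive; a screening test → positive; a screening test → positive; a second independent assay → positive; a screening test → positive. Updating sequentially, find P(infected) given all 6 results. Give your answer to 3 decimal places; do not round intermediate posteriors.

Apply Bayes' rule sequentially, carrying P(infected) forward.
After a screening test='positive': P(infected) = 0.45·0.1000 / (0.45·0.1000 + 0.4·0.9000) ≈ 0.1111
After a second independent assay='positive': P(infected) = 0.75·0.1111 / (0.75·0.1111 + 0.6·0.8889) ≈ 0.1351
After a screening test='positive': P(infected) = 0.45·0.1351 / (0.45·0.1351 + 0.4·0.8649) ≈ 0.1495
After a screening test='positive': P(infected) = 0.45·0.1495 / (0.45·0.1495 + 0.4·0.8505) ≈ 0.1651
After a second independent assay='positive': P(infected) = 0.75·0.1651 / (0.75·0.1651 + 0.6·0.8349) ≈ 0.1982
After a screening test='positive': P(infected) = 0.45·0.1982 / (0.45·0.1982 + 0.4·0.8018) ≈ 0.2176

0.218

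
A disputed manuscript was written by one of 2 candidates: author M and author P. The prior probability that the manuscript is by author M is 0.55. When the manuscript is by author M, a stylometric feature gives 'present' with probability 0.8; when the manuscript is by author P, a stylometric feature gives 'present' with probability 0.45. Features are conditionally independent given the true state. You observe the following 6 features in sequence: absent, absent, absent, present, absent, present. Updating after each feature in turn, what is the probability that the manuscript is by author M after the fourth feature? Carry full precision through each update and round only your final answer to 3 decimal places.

After 'absent': P(author M) = 0.2·0.5500 / (0.2·0.5500 + 0.55·0.4500) ≈ 0.3077
After 'absent': P(author M) = 0.2·0.3077 / (0.2·0.3077 + 0.55·0.6923) ≈ 0.1391
After 'absent': P(author M) = 0.2·0.1391 / (0.2·0.1391 + 0.55·0.8609) ≈ 0.0555
After 'present': P(author M) = 0.8·0.0555 / (0.8·0.0555 + 0.45·0.9445) ≈ 0.0946

0.095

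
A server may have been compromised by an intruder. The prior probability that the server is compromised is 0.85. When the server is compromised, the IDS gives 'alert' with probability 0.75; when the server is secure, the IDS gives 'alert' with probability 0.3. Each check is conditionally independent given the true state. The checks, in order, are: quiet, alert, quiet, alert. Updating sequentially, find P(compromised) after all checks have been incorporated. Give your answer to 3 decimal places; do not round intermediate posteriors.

Apply Bayes' rule sequentially, carrying P(compromised) forward.
After 'quiet': P(compromised) = 0.25·0.8500 / (0.25·0.8500 + 0.7·0.1500) ≈ 0.6693
After 'alert': P(compromised) = 0.75·0.6693 / (0.75·0.6693 + 0.3·0.3307) ≈ 0.8350
After 'quiet': P(compromised) = 0.25·0.8350 / (0.25·0.8350 + 0.7·0.1650) ≈ 0.6437
After 'alert': P(compromised) = 0.75·0.6437 / (0.75·0.6437 + 0.3·0.3563) ≈ 0.8188

0.819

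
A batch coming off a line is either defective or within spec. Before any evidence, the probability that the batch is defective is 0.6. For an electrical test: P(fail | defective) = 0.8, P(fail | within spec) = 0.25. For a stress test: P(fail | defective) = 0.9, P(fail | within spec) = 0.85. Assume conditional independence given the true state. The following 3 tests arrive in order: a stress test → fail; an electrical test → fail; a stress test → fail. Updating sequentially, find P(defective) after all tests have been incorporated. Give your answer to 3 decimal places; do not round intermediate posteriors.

After a stress test='fail': P(defective) = 0.9·0.6000 / (0.9·0.6000 + 0.85·0.4000) ≈ 0.6136
After an electrical test='fail': P(defective) = 0.8·0.6136 / (0.8·0.6136 + 0.25·0.3864) ≈ 0.8356
After a stress test='fail': P(defective) = 0.9·0.8356 / (0.9·0.8356 + 0.85·0.1644) ≈ 0.8433

0.843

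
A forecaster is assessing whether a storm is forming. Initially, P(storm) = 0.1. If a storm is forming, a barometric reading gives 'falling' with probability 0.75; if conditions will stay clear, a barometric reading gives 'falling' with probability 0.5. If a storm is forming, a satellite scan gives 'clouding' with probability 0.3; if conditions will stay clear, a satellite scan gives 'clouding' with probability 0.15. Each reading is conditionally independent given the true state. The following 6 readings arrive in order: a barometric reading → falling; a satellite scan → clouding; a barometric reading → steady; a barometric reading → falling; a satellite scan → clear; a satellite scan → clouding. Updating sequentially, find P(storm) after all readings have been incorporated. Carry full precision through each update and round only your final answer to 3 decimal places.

Each posterior becomes the prior for the next update.
After a barometric reading='falling': P(storm) = 0.75·0.1000 / (0.75·0.1000 + 0.5·0.9000) ≈ 0.1429
After a satellite scan='clouding': P(storm) = 0.3·0.1429 / (0.3·0.1429 + 0.15·0.8571) ≈ 0.2500
After a barometric reading='steady': P(storm) = 0.25·0.2500 / (0.25·0.2500 + 0.5·0.7500) ≈ 0.1429
After a barometric reading='falling': P(storm) = 0.75·0.1429 / (0.75·0.1429 + 0.5·0.8571) ≈ 0.2000
After a satellite scan='clear': P(storm) = 0.7·0.2000 / (0.7·0.2000 + 0.85·0.8000) ≈ 0.1707
After a satellite scan='clouding': P(storm) = 0.3·0.1707 / (0.3·0.1707 + 0.15·0.8293) ≈ 0.2917

0.292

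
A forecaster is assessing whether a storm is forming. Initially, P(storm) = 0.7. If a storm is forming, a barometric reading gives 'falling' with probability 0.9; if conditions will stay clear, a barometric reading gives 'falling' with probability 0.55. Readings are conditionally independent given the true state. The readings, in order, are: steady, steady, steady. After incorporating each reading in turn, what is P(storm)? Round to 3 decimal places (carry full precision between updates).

After 'steady': P(storm) = 0.1·0.7000 / (0.1·0.7000 + 0.45·0.3000) ≈ 0.3415
After 'steady': P(storm) = 0.1·0.3415 / (0.1·0.3415 + 0.45·0.6585) ≈ 0.1033
After 'steady': P(storm) = 0.1·0.1033 / (0.1·0.1033 + 0.45·0.8967) ≈ 0.0250

0.025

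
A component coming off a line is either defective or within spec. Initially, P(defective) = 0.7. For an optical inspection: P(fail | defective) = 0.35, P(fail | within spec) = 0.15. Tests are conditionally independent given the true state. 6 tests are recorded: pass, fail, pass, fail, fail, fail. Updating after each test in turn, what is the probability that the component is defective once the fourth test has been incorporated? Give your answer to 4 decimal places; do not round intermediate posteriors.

0.8814

After 'pass': P(defective) = 0.65·0.7000 / (0.65·0.7000 + 0.85·0.3000) ≈ 0.6408
After 'fail': P(defective) = 0.35·0.6408 / (0.35·0.6408 + 0.15·0.3592) ≈ 0.8063
After 'pass': P(defective) = 0.65·0.8063 / (0.65·0.8063 + 0.85·0.1937) ≈ 0.7610
After 'fail': P(defective) = 0.35·0.7610 / (0.35·0.7610 + 0.15·0.2390) ≈ 0.8814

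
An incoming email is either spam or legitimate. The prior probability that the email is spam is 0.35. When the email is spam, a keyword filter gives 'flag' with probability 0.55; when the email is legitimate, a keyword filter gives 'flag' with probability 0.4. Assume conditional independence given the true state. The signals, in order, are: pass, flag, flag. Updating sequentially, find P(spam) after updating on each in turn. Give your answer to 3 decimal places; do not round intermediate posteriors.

Each posterior becomes the prior for the next update.
After 'pass': P(spam) = 0.45·0.3500 / (0.45·0.3500 + 0.6·0.6500) ≈ 0.2877
After 'flag': P(spam) = 0.55·0.2877 / (0.55·0.2877 + 0.4·0.7123) ≈ 0.3570
After 'flag': P(spam) = 0.55·0.3570 / (0.55·0.3570 + 0.4·0.6430) ≈ 0.4330

0.433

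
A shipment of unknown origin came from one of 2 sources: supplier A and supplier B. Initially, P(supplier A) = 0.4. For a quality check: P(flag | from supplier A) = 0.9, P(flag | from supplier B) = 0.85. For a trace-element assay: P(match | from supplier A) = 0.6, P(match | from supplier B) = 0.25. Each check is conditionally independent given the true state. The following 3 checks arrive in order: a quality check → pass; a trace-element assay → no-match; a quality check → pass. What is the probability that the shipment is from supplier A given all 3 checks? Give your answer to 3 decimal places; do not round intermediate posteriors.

After a quality check='pass': P(supplier A) = 0.1·0.4000 / (0.1·0.4000 + 0.15·0.6000) ≈ 0.3077
After a trace-element assay='no-match': P(supplier A) = 0.4·0.3077 / (0.4·0.3077 + 0.75·0.6923) ≈ 0.1916
After a quality check='pass': P(supplier A) = 0.1·0.1916 / (0.1·0.1916 + 0.15·0.8084) ≈ 0.1365

0.136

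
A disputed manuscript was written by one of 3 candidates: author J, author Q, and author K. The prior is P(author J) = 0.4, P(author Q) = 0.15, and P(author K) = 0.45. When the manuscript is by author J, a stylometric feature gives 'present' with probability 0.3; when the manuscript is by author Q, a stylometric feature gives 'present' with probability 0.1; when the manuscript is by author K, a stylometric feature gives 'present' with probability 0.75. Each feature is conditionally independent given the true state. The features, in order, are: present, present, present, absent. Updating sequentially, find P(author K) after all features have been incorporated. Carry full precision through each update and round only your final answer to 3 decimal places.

After 'present': normaliser = 0.3·0.4000 + 0.1·0.1500 + 0.75·0.4500; P(author J) ≈ 0.2540, P(author Q) ≈ 0.0317, P(author K) ≈ 0.7143
After 'present': normaliser = 0.3·0.2540 + 0.1·0.0317 + 0.75·0.7143; P(author J) ≈ 0.1239, P(author Q) ≈ 0.0052, P(author K) ≈ 0.8710
After 'present': normaliser = 0.3·0.1239 + 0.1·0.0052 + 0.75·0.8710; P(author J) ≈ 0.0538, P(author Q) ≈ 0.0007, P(author K) ≈ 0.9455
After 'absent': normaliser = 0.7·0.0538 + 0.9·0.0007 + 0.25·0.9455; P(author J) ≈ 0.1371, P(author Q) ≈ 0.0024, P(author K) ≈ 0.8605

0.860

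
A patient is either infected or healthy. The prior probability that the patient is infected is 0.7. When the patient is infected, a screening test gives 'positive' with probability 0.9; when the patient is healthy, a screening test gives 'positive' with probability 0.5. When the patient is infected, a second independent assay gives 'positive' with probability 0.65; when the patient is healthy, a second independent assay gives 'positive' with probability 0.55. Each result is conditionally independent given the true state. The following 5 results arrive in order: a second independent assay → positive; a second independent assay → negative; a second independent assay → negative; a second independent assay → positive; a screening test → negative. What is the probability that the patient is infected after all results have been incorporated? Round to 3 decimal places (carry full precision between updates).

Each posterior becomes the prior for the next update.
After a second independent assay='positive': P(infected) = 0.65·0.7000 / (0.65·0.7000 + 0.55·0.3000) ≈ 0.7339
After a second independent assay='negative': P(infected) = 0.35·0.7339 / (0.35·0.7339 + 0.45·0.2661) ≈ 0.6820
After a second independent assay='negative': P(infected) = 0.35·0.6820 / (0.35·0.6820 + 0.45·0.3180) ≈ 0.6252
After a second independent assay='positive': P(infected) = 0.65·0.6252 / (0.65·0.6252 + 0.55·0.3748) ≈ 0.6635
After a screening test='negative': P(infected) = 0.1·0.6635 / (0.1·0.6635 + 0.5·0.3365) ≈ 0.2828

0.283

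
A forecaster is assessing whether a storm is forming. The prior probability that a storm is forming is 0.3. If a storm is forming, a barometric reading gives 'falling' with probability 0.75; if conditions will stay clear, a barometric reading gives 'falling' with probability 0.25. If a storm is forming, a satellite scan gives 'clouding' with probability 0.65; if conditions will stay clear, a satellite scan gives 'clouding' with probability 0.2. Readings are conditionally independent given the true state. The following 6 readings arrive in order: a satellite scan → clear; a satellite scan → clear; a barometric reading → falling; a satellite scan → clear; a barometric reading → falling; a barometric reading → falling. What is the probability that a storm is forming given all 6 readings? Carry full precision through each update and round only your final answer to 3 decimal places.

After a satellite scan='clear': P(storm) = 0.35·0.3000 / (0.35·0.3000 + 0.8·0.7000) ≈ 0.1579
After a satellite scan='clear': P(storm) = 0.35·0.1579 / (0.35·0.1579 + 0.8·0.8421) ≈ 0.0758
After a barometric reading='falling': P(storm) = 0.75·0.0758 / (0.75·0.0758 + 0.25·0.9242) ≈ 0.1975
After a satellite scan='clear': P(storm) = 0.35·0.1975 / (0.35·0.1975 + 0.8·0.8025) ≈ 0.0972
After a barometric reading='falling': P(storm) = 0.75·0.0972 / (0.75·0.0972 + 0.25·0.9028) ≈ 0.2441
After a barometric reading='falling': P(storm) = 0.75·0.2441 / (0.75·0.2441 + 0.25·0.7559) ≈ 0.4921

0.492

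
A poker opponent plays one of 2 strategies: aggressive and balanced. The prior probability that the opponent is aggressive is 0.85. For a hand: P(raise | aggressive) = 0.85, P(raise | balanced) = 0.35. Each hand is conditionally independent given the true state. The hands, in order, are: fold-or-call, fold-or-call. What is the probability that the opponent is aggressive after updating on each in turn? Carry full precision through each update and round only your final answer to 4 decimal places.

0.2318

After 'fold-or-call': P(aggressive) = 0.15·0.8500 / (0.15·0.8500 + 0.65·0.1500) ≈ 0.5667
After 'fold-or-call': P(aggressive) = 0.15·0.5667 / (0.15·0.5667 + 0.65·0.4333) ≈ 0.2318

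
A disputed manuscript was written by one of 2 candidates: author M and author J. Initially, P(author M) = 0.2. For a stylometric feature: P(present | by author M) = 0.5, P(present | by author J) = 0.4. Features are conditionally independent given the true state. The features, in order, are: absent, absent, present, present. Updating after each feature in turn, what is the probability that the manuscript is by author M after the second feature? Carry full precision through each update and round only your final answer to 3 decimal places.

0.148

After 'absent': P(author M) = 0.5·0.2000 / (0.5·0.2000 + 0.6·0.8000) ≈ 0.1724
After 'absent': P(author M) = 0.5·0.1724 / (0.5·0.1724 + 0.6·0.8276) ≈ 0.1479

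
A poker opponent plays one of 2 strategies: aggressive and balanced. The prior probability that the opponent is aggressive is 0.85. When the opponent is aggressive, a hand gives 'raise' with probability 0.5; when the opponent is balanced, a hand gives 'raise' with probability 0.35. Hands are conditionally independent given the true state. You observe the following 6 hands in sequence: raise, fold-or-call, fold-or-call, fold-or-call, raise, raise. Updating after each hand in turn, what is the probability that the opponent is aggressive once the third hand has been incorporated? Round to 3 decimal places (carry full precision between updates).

Apply Bayes' rule sequentially, carrying P(aggressive) forward.
After 'raise': P(aggressive) = 0.5·0.8500 / (0.5·0.8500 + 0.35·0.1500) ≈ 0.8901
After 'fold-or-call': P(aggressive) = 0.5·0.8901 / (0.5·0.8901 + 0.65·0.1099) ≈ 0.8616
After 'fold-or-call': P(aggressive) = 0.5·0.8616 / (0.5·0.8616 + 0.65·0.1384) ≈ 0.8273

0.827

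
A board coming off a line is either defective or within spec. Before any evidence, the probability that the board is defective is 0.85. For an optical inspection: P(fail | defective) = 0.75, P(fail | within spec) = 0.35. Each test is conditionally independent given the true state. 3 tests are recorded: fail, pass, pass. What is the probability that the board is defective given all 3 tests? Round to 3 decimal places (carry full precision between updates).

0.642

After 'fail': P(defective) = 0.75·0.8500 / (0.75·0.8500 + 0.35·0.1500) ≈ 0.9239
After 'pass': P(defective) = 0.25·0.9239 / (0.25·0.9239 + 0.65·0.0761) ≈ 0.8236
After 'pass': P(defective) = 0.25·0.8236 / (0.25·0.8236 + 0.65·0.1764) ≈ 0.6424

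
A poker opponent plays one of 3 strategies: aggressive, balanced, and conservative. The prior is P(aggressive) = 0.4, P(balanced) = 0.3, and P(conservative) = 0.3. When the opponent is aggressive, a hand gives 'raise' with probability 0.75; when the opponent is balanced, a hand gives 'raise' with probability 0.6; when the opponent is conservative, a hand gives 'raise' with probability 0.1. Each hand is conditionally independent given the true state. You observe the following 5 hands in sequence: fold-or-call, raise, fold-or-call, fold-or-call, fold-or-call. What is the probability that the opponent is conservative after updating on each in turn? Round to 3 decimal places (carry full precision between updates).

0.773

After 'fold-or-call': normaliser = 0.25·0.4000 + 0.4·0.3000 + 0.9·0.3000; P(aggressive) ≈ 0.2041, P(balanced) ≈ 0.2449, P(conservative) ≈ 0.5510
After 'raise': normaliser = 0.75·0.2041 + 0.6·0.2449 + 0.1·0.5510; P(aggressive) ≈ 0.4310, P(balanced) ≈ 0.4138, P(conservative) ≈ 0.1552
After 'fold-or-call': normaliser = 0.25·0.4310 + 0.4·0.4138 + 0.9·0.1552; P(aggressive) ≈ 0.2610, P(balanced) ≈ 0.4008, P(conservative) ≈ 0.3382
After 'fold-or-call': normaliser = 0.25·0.2610 + 0.4·0.4008 + 0.9·0.3382; P(aggressive) ≈ 0.1231, P(balanced) ≈ 0.3025, P(conservative) ≈ 0.5744
After 'fold-or-call': normaliser = 0.25·0.1231 + 0.4·0.3025 + 0.9·0.5744; P(aggressive) ≈ 0.0460, P(balanced) ≈ 0.1810, P(conservative) ≈ 0.7730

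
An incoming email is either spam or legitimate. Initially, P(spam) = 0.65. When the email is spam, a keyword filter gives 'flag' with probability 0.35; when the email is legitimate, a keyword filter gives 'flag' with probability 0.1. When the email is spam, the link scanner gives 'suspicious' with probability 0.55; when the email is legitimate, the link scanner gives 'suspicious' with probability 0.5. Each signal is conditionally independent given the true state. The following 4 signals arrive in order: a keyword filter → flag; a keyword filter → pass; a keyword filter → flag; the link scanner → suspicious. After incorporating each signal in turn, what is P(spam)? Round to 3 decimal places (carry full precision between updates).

0.948

After a keyword filter='flag': P(spam) = 0.35·0.6500 / (0.35·0.6500 + 0.1·0.3500) ≈ 0.8667
After a keyword filter='pass': P(spam) = 0.65·0.8667 / (0.65·0.8667 + 0.9·0.1333) ≈ 0.8244
After a keyword filter='flag': P(spam) = 0.35·0.8244 / (0.35·0.8244 + 0.1·0.1756) ≈ 0.9426
After the link scanner='suspicious': P(spam) = 0.55·0.9426 / (0.55·0.9426 + 0.5·0.0574) ≈ 0.9476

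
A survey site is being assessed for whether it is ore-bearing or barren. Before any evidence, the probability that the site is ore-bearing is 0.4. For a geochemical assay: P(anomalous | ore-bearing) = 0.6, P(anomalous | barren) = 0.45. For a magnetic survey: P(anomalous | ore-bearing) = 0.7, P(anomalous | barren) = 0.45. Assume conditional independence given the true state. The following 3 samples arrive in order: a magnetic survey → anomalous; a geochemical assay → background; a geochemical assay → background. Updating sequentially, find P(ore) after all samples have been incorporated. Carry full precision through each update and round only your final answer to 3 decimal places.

After a magnetic survey='anomalous': P(ore) = 0.7·0.4000 / (0.7·0.4000 + 0.45·0.6000) ≈ 0.5091
After a geochemical assay='background': P(ore) = 0.4·0.5091 / (0.4·0.5091 + 0.55·0.4909) ≈ 0.4299
After a geochemical assay='background': P(ore) = 0.4·0.4299 / (0.4·0.4299 + 0.55·0.5701) ≈ 0.3542

0.354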